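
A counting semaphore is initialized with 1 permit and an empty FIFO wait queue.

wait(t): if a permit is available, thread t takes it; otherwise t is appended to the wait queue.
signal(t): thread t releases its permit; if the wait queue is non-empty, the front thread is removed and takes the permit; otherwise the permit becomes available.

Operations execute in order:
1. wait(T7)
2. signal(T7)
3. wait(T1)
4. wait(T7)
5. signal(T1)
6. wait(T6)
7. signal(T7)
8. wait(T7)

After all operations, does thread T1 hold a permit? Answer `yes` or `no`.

Answer: no

Derivation:
Step 1: wait(T7) -> count=0 queue=[] holders={T7}
Step 2: signal(T7) -> count=1 queue=[] holders={none}
Step 3: wait(T1) -> count=0 queue=[] holders={T1}
Step 4: wait(T7) -> count=0 queue=[T7] holders={T1}
Step 5: signal(T1) -> count=0 queue=[] holders={T7}
Step 6: wait(T6) -> count=0 queue=[T6] holders={T7}
Step 7: signal(T7) -> count=0 queue=[] holders={T6}
Step 8: wait(T7) -> count=0 queue=[T7] holders={T6}
Final holders: {T6} -> T1 not in holders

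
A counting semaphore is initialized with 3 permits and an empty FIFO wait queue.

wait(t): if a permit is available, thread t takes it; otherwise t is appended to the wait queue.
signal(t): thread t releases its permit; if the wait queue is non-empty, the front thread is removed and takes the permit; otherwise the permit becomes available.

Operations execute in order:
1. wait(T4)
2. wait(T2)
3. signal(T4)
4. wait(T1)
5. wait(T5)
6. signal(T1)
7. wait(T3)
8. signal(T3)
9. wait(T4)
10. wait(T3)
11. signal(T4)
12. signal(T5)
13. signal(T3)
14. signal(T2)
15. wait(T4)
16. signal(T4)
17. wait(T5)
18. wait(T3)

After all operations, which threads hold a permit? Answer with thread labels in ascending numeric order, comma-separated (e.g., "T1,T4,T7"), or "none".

Answer: T3,T5

Derivation:
Step 1: wait(T4) -> count=2 queue=[] holders={T4}
Step 2: wait(T2) -> count=1 queue=[] holders={T2,T4}
Step 3: signal(T4) -> count=2 queue=[] holders={T2}
Step 4: wait(T1) -> count=1 queue=[] holders={T1,T2}
Step 5: wait(T5) -> count=0 queue=[] holders={T1,T2,T5}
Step 6: signal(T1) -> count=1 queue=[] holders={T2,T5}
Step 7: wait(T3) -> count=0 queue=[] holders={T2,T3,T5}
Step 8: signal(T3) -> count=1 queue=[] holders={T2,T5}
Step 9: wait(T4) -> count=0 queue=[] holders={T2,T4,T5}
Step 10: wait(T3) -> count=0 queue=[T3] holders={T2,T4,T5}
Step 11: signal(T4) -> count=0 queue=[] holders={T2,T3,T5}
Step 12: signal(T5) -> count=1 queue=[] holders={T2,T3}
Step 13: signal(T3) -> count=2 queue=[] holders={T2}
Step 14: signal(T2) -> count=3 queue=[] holders={none}
Step 15: wait(T4) -> count=2 queue=[] holders={T4}
Step 16: signal(T4) -> count=3 queue=[] holders={none}
Step 17: wait(T5) -> count=2 queue=[] holders={T5}
Step 18: wait(T3) -> count=1 queue=[] holders={T3,T5}
Final holders: T3,T5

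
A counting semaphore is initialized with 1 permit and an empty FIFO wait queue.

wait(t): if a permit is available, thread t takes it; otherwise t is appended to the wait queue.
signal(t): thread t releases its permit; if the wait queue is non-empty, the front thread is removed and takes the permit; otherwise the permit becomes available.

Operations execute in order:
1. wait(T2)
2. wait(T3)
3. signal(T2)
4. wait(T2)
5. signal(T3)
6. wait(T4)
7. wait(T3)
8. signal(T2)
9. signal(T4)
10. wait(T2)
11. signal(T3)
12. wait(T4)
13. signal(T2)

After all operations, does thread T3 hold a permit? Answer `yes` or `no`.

Answer: no

Derivation:
Step 1: wait(T2) -> count=0 queue=[] holders={T2}
Step 2: wait(T3) -> count=0 queue=[T3] holders={T2}
Step 3: signal(T2) -> count=0 queue=[] holders={T3}
Step 4: wait(T2) -> count=0 queue=[T2] holders={T3}
Step 5: signal(T3) -> count=0 queue=[] holders={T2}
Step 6: wait(T4) -> count=0 queue=[T4] holders={T2}
Step 7: wait(T3) -> count=0 queue=[T4,T3] holders={T2}
Step 8: signal(T2) -> count=0 queue=[T3] holders={T4}
Step 9: signal(T4) -> count=0 queue=[] holders={T3}
Step 10: wait(T2) -> count=0 queue=[T2] holders={T3}
Step 11: signal(T3) -> count=0 queue=[] holders={T2}
Step 12: wait(T4) -> count=0 queue=[T4] holders={T2}
Step 13: signal(T2) -> count=0 queue=[] holders={T4}
Final holders: {T4} -> T3 not in holders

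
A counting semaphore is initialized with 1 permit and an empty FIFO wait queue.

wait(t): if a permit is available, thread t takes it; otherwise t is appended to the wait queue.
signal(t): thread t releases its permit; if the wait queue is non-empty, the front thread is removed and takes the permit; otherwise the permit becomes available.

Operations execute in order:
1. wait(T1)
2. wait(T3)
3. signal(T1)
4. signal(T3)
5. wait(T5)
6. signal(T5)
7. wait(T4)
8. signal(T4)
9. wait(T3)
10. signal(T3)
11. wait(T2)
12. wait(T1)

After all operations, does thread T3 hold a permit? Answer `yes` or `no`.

Answer: no

Derivation:
Step 1: wait(T1) -> count=0 queue=[] holders={T1}
Step 2: wait(T3) -> count=0 queue=[T3] holders={T1}
Step 3: signal(T1) -> count=0 queue=[] holders={T3}
Step 4: signal(T3) -> count=1 queue=[] holders={none}
Step 5: wait(T5) -> count=0 queue=[] holders={T5}
Step 6: signal(T5) -> count=1 queue=[] holders={none}
Step 7: wait(T4) -> count=0 queue=[] holders={T4}
Step 8: signal(T4) -> count=1 queue=[] holders={none}
Step 9: wait(T3) -> count=0 queue=[] holders={T3}
Step 10: signal(T3) -> count=1 queue=[] holders={none}
Step 11: wait(T2) -> count=0 queue=[] holders={T2}
Step 12: wait(T1) -> count=0 queue=[T1] holders={T2}
Final holders: {T2} -> T3 not in holders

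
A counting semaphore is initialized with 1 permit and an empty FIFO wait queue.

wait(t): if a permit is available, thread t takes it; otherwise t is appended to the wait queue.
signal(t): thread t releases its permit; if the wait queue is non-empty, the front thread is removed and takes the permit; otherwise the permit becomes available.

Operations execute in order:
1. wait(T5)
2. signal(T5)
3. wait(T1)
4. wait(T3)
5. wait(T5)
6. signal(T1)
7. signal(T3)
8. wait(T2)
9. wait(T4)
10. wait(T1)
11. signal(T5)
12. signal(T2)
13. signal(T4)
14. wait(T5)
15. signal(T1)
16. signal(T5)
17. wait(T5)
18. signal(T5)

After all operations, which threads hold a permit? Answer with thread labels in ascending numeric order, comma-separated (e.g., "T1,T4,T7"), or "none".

Step 1: wait(T5) -> count=0 queue=[] holders={T5}
Step 2: signal(T5) -> count=1 queue=[] holders={none}
Step 3: wait(T1) -> count=0 queue=[] holders={T1}
Step 4: wait(T3) -> count=0 queue=[T3] holders={T1}
Step 5: wait(T5) -> count=0 queue=[T3,T5] holders={T1}
Step 6: signal(T1) -> count=0 queue=[T5] holders={T3}
Step 7: signal(T3) -> count=0 queue=[] holders={T5}
Step 8: wait(T2) -> count=0 queue=[T2] holders={T5}
Step 9: wait(T4) -> count=0 queue=[T2,T4] holders={T5}
Step 10: wait(T1) -> count=0 queue=[T2,T4,T1] holders={T5}
Step 11: signal(T5) -> count=0 queue=[T4,T1] holders={T2}
Step 12: signal(T2) -> count=0 queue=[T1] holders={T4}
Step 13: signal(T4) -> count=0 queue=[] holders={T1}
Step 14: wait(T5) -> count=0 queue=[T5] holders={T1}
Step 15: signal(T1) -> count=0 queue=[] holders={T5}
Step 16: signal(T5) -> count=1 queue=[] holders={none}
Step 17: wait(T5) -> count=0 queue=[] holders={T5}
Step 18: signal(T5) -> count=1 queue=[] holders={none}
Final holders: none

Answer: none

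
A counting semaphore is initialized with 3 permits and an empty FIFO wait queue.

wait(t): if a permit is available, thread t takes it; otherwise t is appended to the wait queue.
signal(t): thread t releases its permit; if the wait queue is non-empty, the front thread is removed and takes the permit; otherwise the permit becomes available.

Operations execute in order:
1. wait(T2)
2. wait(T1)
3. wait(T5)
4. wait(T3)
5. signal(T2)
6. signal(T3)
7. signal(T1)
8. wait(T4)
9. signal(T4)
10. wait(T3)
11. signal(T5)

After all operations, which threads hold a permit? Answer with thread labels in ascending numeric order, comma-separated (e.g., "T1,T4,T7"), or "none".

Answer: T3

Derivation:
Step 1: wait(T2) -> count=2 queue=[] holders={T2}
Step 2: wait(T1) -> count=1 queue=[] holders={T1,T2}
Step 3: wait(T5) -> count=0 queue=[] holders={T1,T2,T5}
Step 4: wait(T3) -> count=0 queue=[T3] holders={T1,T2,T5}
Step 5: signal(T2) -> count=0 queue=[] holders={T1,T3,T5}
Step 6: signal(T3) -> count=1 queue=[] holders={T1,T5}
Step 7: signal(T1) -> count=2 queue=[] holders={T5}
Step 8: wait(T4) -> count=1 queue=[] holders={T4,T5}
Step 9: signal(T4) -> count=2 queue=[] holders={T5}
Step 10: wait(T3) -> count=1 queue=[] holders={T3,T5}
Step 11: signal(T5) -> count=2 queue=[] holders={T3}
Final holders: T3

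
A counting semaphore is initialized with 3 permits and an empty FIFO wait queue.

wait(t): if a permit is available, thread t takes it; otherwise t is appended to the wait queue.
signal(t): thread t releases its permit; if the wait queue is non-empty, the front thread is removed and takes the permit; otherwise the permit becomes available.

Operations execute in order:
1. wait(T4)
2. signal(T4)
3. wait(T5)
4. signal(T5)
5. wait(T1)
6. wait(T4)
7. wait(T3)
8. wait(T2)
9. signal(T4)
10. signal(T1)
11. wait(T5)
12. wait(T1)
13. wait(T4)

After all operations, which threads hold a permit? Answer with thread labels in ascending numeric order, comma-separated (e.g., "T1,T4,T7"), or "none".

Step 1: wait(T4) -> count=2 queue=[] holders={T4}
Step 2: signal(T4) -> count=3 queue=[] holders={none}
Step 3: wait(T5) -> count=2 queue=[] holders={T5}
Step 4: signal(T5) -> count=3 queue=[] holders={none}
Step 5: wait(T1) -> count=2 queue=[] holders={T1}
Step 6: wait(T4) -> count=1 queue=[] holders={T1,T4}
Step 7: wait(T3) -> count=0 queue=[] holders={T1,T3,T4}
Step 8: wait(T2) -> count=0 queue=[T2] holders={T1,T3,T4}
Step 9: signal(T4) -> count=0 queue=[] holders={T1,T2,T3}
Step 10: signal(T1) -> count=1 queue=[] holders={T2,T3}
Step 11: wait(T5) -> count=0 queue=[] holders={T2,T3,T5}
Step 12: wait(T1) -> count=0 queue=[T1] holders={T2,T3,T5}
Step 13: wait(T4) -> count=0 queue=[T1,T4] holders={T2,T3,T5}
Final holders: T2,T3,T5

Answer: T2,T3,T5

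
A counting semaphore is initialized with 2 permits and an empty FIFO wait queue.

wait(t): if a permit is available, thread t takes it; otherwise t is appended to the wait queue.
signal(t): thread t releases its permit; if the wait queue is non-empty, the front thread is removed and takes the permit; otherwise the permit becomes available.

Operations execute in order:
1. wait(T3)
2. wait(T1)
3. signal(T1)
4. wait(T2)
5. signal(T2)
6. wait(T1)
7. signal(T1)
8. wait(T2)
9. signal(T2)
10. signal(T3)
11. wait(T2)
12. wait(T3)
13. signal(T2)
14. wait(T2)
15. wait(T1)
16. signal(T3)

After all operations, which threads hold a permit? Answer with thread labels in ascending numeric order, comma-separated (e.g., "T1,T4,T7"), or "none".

Answer: T1,T2

Derivation:
Step 1: wait(T3) -> count=1 queue=[] holders={T3}
Step 2: wait(T1) -> count=0 queue=[] holders={T1,T3}
Step 3: signal(T1) -> count=1 queue=[] holders={T3}
Step 4: wait(T2) -> count=0 queue=[] holders={T2,T3}
Step 5: signal(T2) -> count=1 queue=[] holders={T3}
Step 6: wait(T1) -> count=0 queue=[] holders={T1,T3}
Step 7: signal(T1) -> count=1 queue=[] holders={T3}
Step 8: wait(T2) -> count=0 queue=[] holders={T2,T3}
Step 9: signal(T2) -> count=1 queue=[] holders={T3}
Step 10: signal(T3) -> count=2 queue=[] holders={none}
Step 11: wait(T2) -> count=1 queue=[] holders={T2}
Step 12: wait(T3) -> count=0 queue=[] holders={T2,T3}
Step 13: signal(T2) -> count=1 queue=[] holders={T3}
Step 14: wait(T2) -> count=0 queue=[] holders={T2,T3}
Step 15: wait(T1) -> count=0 queue=[T1] holders={T2,T3}
Step 16: signal(T3) -> count=0 queue=[] holders={T1,T2}
Final holders: T1,T2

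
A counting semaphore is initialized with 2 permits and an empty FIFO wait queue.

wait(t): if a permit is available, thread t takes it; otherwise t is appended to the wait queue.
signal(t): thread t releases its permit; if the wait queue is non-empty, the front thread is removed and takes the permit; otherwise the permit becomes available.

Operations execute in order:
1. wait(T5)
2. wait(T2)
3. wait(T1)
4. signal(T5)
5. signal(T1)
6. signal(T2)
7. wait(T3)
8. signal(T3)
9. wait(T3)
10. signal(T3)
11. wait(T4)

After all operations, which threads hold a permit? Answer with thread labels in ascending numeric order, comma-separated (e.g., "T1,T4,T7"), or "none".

Step 1: wait(T5) -> count=1 queue=[] holders={T5}
Step 2: wait(T2) -> count=0 queue=[] holders={T2,T5}
Step 3: wait(T1) -> count=0 queue=[T1] holders={T2,T5}
Step 4: signal(T5) -> count=0 queue=[] holders={T1,T2}
Step 5: signal(T1) -> count=1 queue=[] holders={T2}
Step 6: signal(T2) -> count=2 queue=[] holders={none}
Step 7: wait(T3) -> count=1 queue=[] holders={T3}
Step 8: signal(T3) -> count=2 queue=[] holders={none}
Step 9: wait(T3) -> count=1 queue=[] holders={T3}
Step 10: signal(T3) -> count=2 queue=[] holders={none}
Step 11: wait(T4) -> count=1 queue=[] holders={T4}
Final holders: T4

Answer: T4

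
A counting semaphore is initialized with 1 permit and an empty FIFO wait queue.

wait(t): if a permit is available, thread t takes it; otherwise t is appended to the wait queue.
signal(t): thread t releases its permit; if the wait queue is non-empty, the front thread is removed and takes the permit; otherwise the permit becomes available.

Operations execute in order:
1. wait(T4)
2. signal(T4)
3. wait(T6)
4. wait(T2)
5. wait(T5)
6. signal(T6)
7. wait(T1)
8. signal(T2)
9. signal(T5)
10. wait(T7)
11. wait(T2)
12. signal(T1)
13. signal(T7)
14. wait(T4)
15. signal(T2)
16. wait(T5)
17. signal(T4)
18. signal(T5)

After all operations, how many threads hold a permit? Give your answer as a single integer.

Step 1: wait(T4) -> count=0 queue=[] holders={T4}
Step 2: signal(T4) -> count=1 queue=[] holders={none}
Step 3: wait(T6) -> count=0 queue=[] holders={T6}
Step 4: wait(T2) -> count=0 queue=[T2] holders={T6}
Step 5: wait(T5) -> count=0 queue=[T2,T5] holders={T6}
Step 6: signal(T6) -> count=0 queue=[T5] holders={T2}
Step 7: wait(T1) -> count=0 queue=[T5,T1] holders={T2}
Step 8: signal(T2) -> count=0 queue=[T1] holders={T5}
Step 9: signal(T5) -> count=0 queue=[] holders={T1}
Step 10: wait(T7) -> count=0 queue=[T7] holders={T1}
Step 11: wait(T2) -> count=0 queue=[T7,T2] holders={T1}
Step 12: signal(T1) -> count=0 queue=[T2] holders={T7}
Step 13: signal(T7) -> count=0 queue=[] holders={T2}
Step 14: wait(T4) -> count=0 queue=[T4] holders={T2}
Step 15: signal(T2) -> count=0 queue=[] holders={T4}
Step 16: wait(T5) -> count=0 queue=[T5] holders={T4}
Step 17: signal(T4) -> count=0 queue=[] holders={T5}
Step 18: signal(T5) -> count=1 queue=[] holders={none}
Final holders: {none} -> 0 thread(s)

Answer: 0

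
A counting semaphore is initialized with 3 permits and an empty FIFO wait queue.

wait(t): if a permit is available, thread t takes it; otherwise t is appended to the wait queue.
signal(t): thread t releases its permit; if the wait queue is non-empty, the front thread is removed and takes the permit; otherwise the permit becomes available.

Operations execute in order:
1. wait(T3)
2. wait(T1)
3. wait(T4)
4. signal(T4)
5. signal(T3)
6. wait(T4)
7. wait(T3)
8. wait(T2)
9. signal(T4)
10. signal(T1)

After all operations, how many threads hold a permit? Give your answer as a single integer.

Answer: 2

Derivation:
Step 1: wait(T3) -> count=2 queue=[] holders={T3}
Step 2: wait(T1) -> count=1 queue=[] holders={T1,T3}
Step 3: wait(T4) -> count=0 queue=[] holders={T1,T3,T4}
Step 4: signal(T4) -> count=1 queue=[] holders={T1,T3}
Step 5: signal(T3) -> count=2 queue=[] holders={T1}
Step 6: wait(T4) -> count=1 queue=[] holders={T1,T4}
Step 7: wait(T3) -> count=0 queue=[] holders={T1,T3,T4}
Step 8: wait(T2) -> count=0 queue=[T2] holders={T1,T3,T4}
Step 9: signal(T4) -> count=0 queue=[] holders={T1,T2,T3}
Step 10: signal(T1) -> count=1 queue=[] holders={T2,T3}
Final holders: {T2,T3} -> 2 thread(s)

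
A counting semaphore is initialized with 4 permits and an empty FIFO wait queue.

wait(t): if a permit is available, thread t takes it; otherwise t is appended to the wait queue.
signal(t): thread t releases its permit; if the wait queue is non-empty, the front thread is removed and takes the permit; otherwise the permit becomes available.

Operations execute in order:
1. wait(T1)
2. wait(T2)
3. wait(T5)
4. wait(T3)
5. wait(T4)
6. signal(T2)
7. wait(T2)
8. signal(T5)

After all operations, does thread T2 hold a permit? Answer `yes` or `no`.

Step 1: wait(T1) -> count=3 queue=[] holders={T1}
Step 2: wait(T2) -> count=2 queue=[] holders={T1,T2}
Step 3: wait(T5) -> count=1 queue=[] holders={T1,T2,T5}
Step 4: wait(T3) -> count=0 queue=[] holders={T1,T2,T3,T5}
Step 5: wait(T4) -> count=0 queue=[T4] holders={T1,T2,T3,T5}
Step 6: signal(T2) -> count=0 queue=[] holders={T1,T3,T4,T5}
Step 7: wait(T2) -> count=0 queue=[T2] holders={T1,T3,T4,T5}
Step 8: signal(T5) -> count=0 queue=[] holders={T1,T2,T3,T4}
Final holders: {T1,T2,T3,T4} -> T2 in holders

Answer: yes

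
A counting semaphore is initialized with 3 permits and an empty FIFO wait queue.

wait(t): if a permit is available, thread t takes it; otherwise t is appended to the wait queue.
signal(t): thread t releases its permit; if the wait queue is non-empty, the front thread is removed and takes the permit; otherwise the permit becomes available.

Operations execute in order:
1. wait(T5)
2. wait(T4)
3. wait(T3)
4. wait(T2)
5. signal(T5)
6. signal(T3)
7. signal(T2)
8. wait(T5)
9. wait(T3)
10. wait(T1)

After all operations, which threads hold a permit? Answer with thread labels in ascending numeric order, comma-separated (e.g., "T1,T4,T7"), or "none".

Answer: T3,T4,T5

Derivation:
Step 1: wait(T5) -> count=2 queue=[] holders={T5}
Step 2: wait(T4) -> count=1 queue=[] holders={T4,T5}
Step 3: wait(T3) -> count=0 queue=[] holders={T3,T4,T5}
Step 4: wait(T2) -> count=0 queue=[T2] holders={T3,T4,T5}
Step 5: signal(T5) -> count=0 queue=[] holders={T2,T3,T4}
Step 6: signal(T3) -> count=1 queue=[] holders={T2,T4}
Step 7: signal(T2) -> count=2 queue=[] holders={T4}
Step 8: wait(T5) -> count=1 queue=[] holders={T4,T5}
Step 9: wait(T3) -> count=0 queue=[] holders={T3,T4,T5}
Step 10: wait(T1) -> count=0 queue=[T1] holders={T3,T4,T5}
Final holders: T3,T4,T5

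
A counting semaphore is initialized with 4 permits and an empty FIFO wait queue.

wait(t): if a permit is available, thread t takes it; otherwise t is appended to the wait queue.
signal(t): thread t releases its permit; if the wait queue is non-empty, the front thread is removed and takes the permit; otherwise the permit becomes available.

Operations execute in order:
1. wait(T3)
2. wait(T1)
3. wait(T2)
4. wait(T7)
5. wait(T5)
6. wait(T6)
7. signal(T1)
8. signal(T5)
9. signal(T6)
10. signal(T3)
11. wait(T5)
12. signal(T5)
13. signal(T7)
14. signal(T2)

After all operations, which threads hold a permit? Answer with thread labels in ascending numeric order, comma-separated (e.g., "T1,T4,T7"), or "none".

Step 1: wait(T3) -> count=3 queue=[] holders={T3}
Step 2: wait(T1) -> count=2 queue=[] holders={T1,T3}
Step 3: wait(T2) -> count=1 queue=[] holders={T1,T2,T3}
Step 4: wait(T7) -> count=0 queue=[] holders={T1,T2,T3,T7}
Step 5: wait(T5) -> count=0 queue=[T5] holders={T1,T2,T3,T7}
Step 6: wait(T6) -> count=0 queue=[T5,T6] holders={T1,T2,T3,T7}
Step 7: signal(T1) -> count=0 queue=[T6] holders={T2,T3,T5,T7}
Step 8: signal(T5) -> count=0 queue=[] holders={T2,T3,T6,T7}
Step 9: signal(T6) -> count=1 queue=[] holders={T2,T3,T7}
Step 10: signal(T3) -> count=2 queue=[] holders={T2,T7}
Step 11: wait(T5) -> count=1 queue=[] holders={T2,T5,T7}
Step 12: signal(T5) -> count=2 queue=[] holders={T2,T7}
Step 13: signal(T7) -> count=3 queue=[] holders={T2}
Step 14: signal(T2) -> count=4 queue=[] holders={none}
Final holders: none

Answer: none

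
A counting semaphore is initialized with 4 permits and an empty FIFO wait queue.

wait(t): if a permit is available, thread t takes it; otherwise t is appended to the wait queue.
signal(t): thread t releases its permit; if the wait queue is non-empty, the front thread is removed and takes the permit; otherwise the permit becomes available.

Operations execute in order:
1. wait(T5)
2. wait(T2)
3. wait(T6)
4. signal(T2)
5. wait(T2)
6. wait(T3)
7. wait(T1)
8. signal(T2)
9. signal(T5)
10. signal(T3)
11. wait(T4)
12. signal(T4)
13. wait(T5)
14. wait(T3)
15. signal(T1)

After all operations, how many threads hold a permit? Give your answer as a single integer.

Step 1: wait(T5) -> count=3 queue=[] holders={T5}
Step 2: wait(T2) -> count=2 queue=[] holders={T2,T5}
Step 3: wait(T6) -> count=1 queue=[] holders={T2,T5,T6}
Step 4: signal(T2) -> count=2 queue=[] holders={T5,T6}
Step 5: wait(T2) -> count=1 queue=[] holders={T2,T5,T6}
Step 6: wait(T3) -> count=0 queue=[] holders={T2,T3,T5,T6}
Step 7: wait(T1) -> count=0 queue=[T1] holders={T2,T3,T5,T6}
Step 8: signal(T2) -> count=0 queue=[] holders={T1,T3,T5,T6}
Step 9: signal(T5) -> count=1 queue=[] holders={T1,T3,T6}
Step 10: signal(T3) -> count=2 queue=[] holders={T1,T6}
Step 11: wait(T4) -> count=1 queue=[] holders={T1,T4,T6}
Step 12: signal(T4) -> count=2 queue=[] holders={T1,T6}
Step 13: wait(T5) -> count=1 queue=[] holders={T1,T5,T6}
Step 14: wait(T3) -> count=0 queue=[] holders={T1,T3,T5,T6}
Step 15: signal(T1) -> count=1 queue=[] holders={T3,T5,T6}
Final holders: {T3,T5,T6} -> 3 thread(s)

Answer: 3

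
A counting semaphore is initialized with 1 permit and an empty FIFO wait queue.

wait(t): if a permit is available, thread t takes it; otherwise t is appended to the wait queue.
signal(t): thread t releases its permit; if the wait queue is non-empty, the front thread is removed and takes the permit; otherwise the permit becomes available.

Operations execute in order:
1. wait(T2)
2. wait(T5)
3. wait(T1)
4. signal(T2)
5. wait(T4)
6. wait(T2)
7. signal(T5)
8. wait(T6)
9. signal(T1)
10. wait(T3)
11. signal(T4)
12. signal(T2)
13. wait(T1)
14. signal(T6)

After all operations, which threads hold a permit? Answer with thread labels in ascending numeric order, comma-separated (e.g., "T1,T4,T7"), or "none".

Answer: T3

Derivation:
Step 1: wait(T2) -> count=0 queue=[] holders={T2}
Step 2: wait(T5) -> count=0 queue=[T5] holders={T2}
Step 3: wait(T1) -> count=0 queue=[T5,T1] holders={T2}
Step 4: signal(T2) -> count=0 queue=[T1] holders={T5}
Step 5: wait(T4) -> count=0 queue=[T1,T4] holders={T5}
Step 6: wait(T2) -> count=0 queue=[T1,T4,T2] holders={T5}
Step 7: signal(T5) -> count=0 queue=[T4,T2] holders={T1}
Step 8: wait(T6) -> count=0 queue=[T4,T2,T6] holders={T1}
Step 9: signal(T1) -> count=0 queue=[T2,T6] holders={T4}
Step 10: wait(T3) -> count=0 queue=[T2,T6,T3] holders={T4}
Step 11: signal(T4) -> count=0 queue=[T6,T3] holders={T2}
Step 12: signal(T2) -> count=0 queue=[T3] holders={T6}
Step 13: wait(T1) -> count=0 queue=[T3,T1] holders={T6}
Step 14: signal(T6) -> count=0 queue=[T1] holders={T3}
Final holders: T3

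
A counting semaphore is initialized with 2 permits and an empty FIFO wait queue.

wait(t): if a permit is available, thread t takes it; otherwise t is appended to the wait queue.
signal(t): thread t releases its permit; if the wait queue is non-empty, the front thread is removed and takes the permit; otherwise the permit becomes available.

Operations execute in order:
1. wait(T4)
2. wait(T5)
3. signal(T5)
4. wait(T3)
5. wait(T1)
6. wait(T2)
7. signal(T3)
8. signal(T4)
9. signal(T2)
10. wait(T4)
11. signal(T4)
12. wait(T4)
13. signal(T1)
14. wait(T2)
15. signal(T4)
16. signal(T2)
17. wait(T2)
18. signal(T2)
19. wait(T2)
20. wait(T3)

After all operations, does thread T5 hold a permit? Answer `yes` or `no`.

Step 1: wait(T4) -> count=1 queue=[] holders={T4}
Step 2: wait(T5) -> count=0 queue=[] holders={T4,T5}
Step 3: signal(T5) -> count=1 queue=[] holders={T4}
Step 4: wait(T3) -> count=0 queue=[] holders={T3,T4}
Step 5: wait(T1) -> count=0 queue=[T1] holders={T3,T4}
Step 6: wait(T2) -> count=0 queue=[T1,T2] holders={T3,T4}
Step 7: signal(T3) -> count=0 queue=[T2] holders={T1,T4}
Step 8: signal(T4) -> count=0 queue=[] holders={T1,T2}
Step 9: signal(T2) -> count=1 queue=[] holders={T1}
Step 10: wait(T4) -> count=0 queue=[] holders={T1,T4}
Step 11: signal(T4) -> count=1 queue=[] holders={T1}
Step 12: wait(T4) -> count=0 queue=[] holders={T1,T4}
Step 13: signal(T1) -> count=1 queue=[] holders={T4}
Step 14: wait(T2) -> count=0 queue=[] holders={T2,T4}
Step 15: signal(T4) -> count=1 queue=[] holders={T2}
Step 16: signal(T2) -> count=2 queue=[] holders={none}
Step 17: wait(T2) -> count=1 queue=[] holders={T2}
Step 18: signal(T2) -> count=2 queue=[] holders={none}
Step 19: wait(T2) -> count=1 queue=[] holders={T2}
Step 20: wait(T3) -> count=0 queue=[] holders={T2,T3}
Final holders: {T2,T3} -> T5 not in holders

Answer: no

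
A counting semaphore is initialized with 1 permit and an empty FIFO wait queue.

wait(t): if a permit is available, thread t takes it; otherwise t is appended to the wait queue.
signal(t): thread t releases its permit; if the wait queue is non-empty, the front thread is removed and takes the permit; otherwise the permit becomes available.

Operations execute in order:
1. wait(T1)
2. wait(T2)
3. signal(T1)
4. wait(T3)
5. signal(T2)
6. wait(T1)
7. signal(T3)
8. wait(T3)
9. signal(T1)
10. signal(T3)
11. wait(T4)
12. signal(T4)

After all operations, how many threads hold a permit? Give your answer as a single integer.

Step 1: wait(T1) -> count=0 queue=[] holders={T1}
Step 2: wait(T2) -> count=0 queue=[T2] holders={T1}
Step 3: signal(T1) -> count=0 queue=[] holders={T2}
Step 4: wait(T3) -> count=0 queue=[T3] holders={T2}
Step 5: signal(T2) -> count=0 queue=[] holders={T3}
Step 6: wait(T1) -> count=0 queue=[T1] holders={T3}
Step 7: signal(T3) -> count=0 queue=[] holders={T1}
Step 8: wait(T3) -> count=0 queue=[T3] holders={T1}
Step 9: signal(T1) -> count=0 queue=[] holders={T3}
Step 10: signal(T3) -> count=1 queue=[] holders={none}
Step 11: wait(T4) -> count=0 queue=[] holders={T4}
Step 12: signal(T4) -> count=1 queue=[] holders={none}
Final holders: {none} -> 0 thread(s)

Answer: 0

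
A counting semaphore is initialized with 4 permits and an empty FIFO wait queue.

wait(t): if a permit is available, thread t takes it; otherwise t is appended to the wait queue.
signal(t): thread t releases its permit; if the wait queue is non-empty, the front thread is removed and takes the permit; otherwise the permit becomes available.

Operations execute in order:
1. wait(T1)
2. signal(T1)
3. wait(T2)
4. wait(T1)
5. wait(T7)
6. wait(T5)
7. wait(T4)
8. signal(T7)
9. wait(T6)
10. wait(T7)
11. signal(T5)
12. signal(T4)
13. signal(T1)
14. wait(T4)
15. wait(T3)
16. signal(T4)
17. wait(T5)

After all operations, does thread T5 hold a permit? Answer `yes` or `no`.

Step 1: wait(T1) -> count=3 queue=[] holders={T1}
Step 2: signal(T1) -> count=4 queue=[] holders={none}
Step 3: wait(T2) -> count=3 queue=[] holders={T2}
Step 4: wait(T1) -> count=2 queue=[] holders={T1,T2}
Step 5: wait(T7) -> count=1 queue=[] holders={T1,T2,T7}
Step 6: wait(T5) -> count=0 queue=[] holders={T1,T2,T5,T7}
Step 7: wait(T4) -> count=0 queue=[T4] holders={T1,T2,T5,T7}
Step 8: signal(T7) -> count=0 queue=[] holders={T1,T2,T4,T5}
Step 9: wait(T6) -> count=0 queue=[T6] holders={T1,T2,T4,T5}
Step 10: wait(T7) -> count=0 queue=[T6,T7] holders={T1,T2,T4,T5}
Step 11: signal(T5) -> count=0 queue=[T7] holders={T1,T2,T4,T6}
Step 12: signal(T4) -> count=0 queue=[] holders={T1,T2,T6,T7}
Step 13: signal(T1) -> count=1 queue=[] holders={T2,T6,T7}
Step 14: wait(T4) -> count=0 queue=[] holders={T2,T4,T6,T7}
Step 15: wait(T3) -> count=0 queue=[T3] holders={T2,T4,T6,T7}
Step 16: signal(T4) -> count=0 queue=[] holders={T2,T3,T6,T7}
Step 17: wait(T5) -> count=0 queue=[T5] holders={T2,T3,T6,T7}
Final holders: {T2,T3,T6,T7} -> T5 not in holders

Answer: no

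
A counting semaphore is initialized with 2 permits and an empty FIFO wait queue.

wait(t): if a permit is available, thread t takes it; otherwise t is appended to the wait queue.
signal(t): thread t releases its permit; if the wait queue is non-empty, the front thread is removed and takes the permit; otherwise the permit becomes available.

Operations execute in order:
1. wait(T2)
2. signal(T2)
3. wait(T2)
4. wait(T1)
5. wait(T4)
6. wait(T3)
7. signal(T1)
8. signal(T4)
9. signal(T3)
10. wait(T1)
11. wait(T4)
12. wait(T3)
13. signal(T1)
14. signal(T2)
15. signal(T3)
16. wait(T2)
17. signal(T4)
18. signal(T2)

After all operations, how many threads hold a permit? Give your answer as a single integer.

Step 1: wait(T2) -> count=1 queue=[] holders={T2}
Step 2: signal(T2) -> count=2 queue=[] holders={none}
Step 3: wait(T2) -> count=1 queue=[] holders={T2}
Step 4: wait(T1) -> count=0 queue=[] holders={T1,T2}
Step 5: wait(T4) -> count=0 queue=[T4] holders={T1,T2}
Step 6: wait(T3) -> count=0 queue=[T4,T3] holders={T1,T2}
Step 7: signal(T1) -> count=0 queue=[T3] holders={T2,T4}
Step 8: signal(T4) -> count=0 queue=[] holders={T2,T3}
Step 9: signal(T3) -> count=1 queue=[] holders={T2}
Step 10: wait(T1) -> count=0 queue=[] holders={T1,T2}
Step 11: wait(T4) -> count=0 queue=[T4] holders={T1,T2}
Step 12: wait(T3) -> count=0 queue=[T4,T3] holders={T1,T2}
Step 13: signal(T1) -> count=0 queue=[T3] holders={T2,T4}
Step 14: signal(T2) -> count=0 queue=[] holders={T3,T4}
Step 15: signal(T3) -> count=1 queue=[] holders={T4}
Step 16: wait(T2) -> count=0 queue=[] holders={T2,T4}
Step 17: signal(T4) -> count=1 queue=[] holders={T2}
Step 18: signal(T2) -> count=2 queue=[] holders={none}
Final holders: {none} -> 0 thread(s)

Answer: 0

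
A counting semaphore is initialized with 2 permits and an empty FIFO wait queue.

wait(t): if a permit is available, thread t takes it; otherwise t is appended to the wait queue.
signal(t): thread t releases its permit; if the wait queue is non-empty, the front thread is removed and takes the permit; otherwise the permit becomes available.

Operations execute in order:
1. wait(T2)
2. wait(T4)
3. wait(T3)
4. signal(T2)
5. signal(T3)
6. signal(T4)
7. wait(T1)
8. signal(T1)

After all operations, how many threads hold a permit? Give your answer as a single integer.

Answer: 0

Derivation:
Step 1: wait(T2) -> count=1 queue=[] holders={T2}
Step 2: wait(T4) -> count=0 queue=[] holders={T2,T4}
Step 3: wait(T3) -> count=0 queue=[T3] holders={T2,T4}
Step 4: signal(T2) -> count=0 queue=[] holders={T3,T4}
Step 5: signal(T3) -> count=1 queue=[] holders={T4}
Step 6: signal(T4) -> count=2 queue=[] holders={none}
Step 7: wait(T1) -> count=1 queue=[] holders={T1}
Step 8: signal(T1) -> count=2 queue=[] holders={none}
Final holders: {none} -> 0 thread(s)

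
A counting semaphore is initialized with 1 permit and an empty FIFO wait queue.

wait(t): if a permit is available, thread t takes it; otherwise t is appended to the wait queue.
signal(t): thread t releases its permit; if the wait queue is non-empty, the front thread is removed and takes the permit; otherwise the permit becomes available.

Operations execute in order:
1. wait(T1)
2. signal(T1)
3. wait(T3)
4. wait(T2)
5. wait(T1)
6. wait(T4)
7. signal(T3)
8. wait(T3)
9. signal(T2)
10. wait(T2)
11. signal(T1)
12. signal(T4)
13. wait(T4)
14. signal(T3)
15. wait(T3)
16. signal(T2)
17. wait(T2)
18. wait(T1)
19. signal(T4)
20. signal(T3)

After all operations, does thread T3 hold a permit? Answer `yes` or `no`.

Answer: no

Derivation:
Step 1: wait(T1) -> count=0 queue=[] holders={T1}
Step 2: signal(T1) -> count=1 queue=[] holders={none}
Step 3: wait(T3) -> count=0 queue=[] holders={T3}
Step 4: wait(T2) -> count=0 queue=[T2] holders={T3}
Step 5: wait(T1) -> count=0 queue=[T2,T1] holders={T3}
Step 6: wait(T4) -> count=0 queue=[T2,T1,T4] holders={T3}
Step 7: signal(T3) -> count=0 queue=[T1,T4] holders={T2}
Step 8: wait(T3) -> count=0 queue=[T1,T4,T3] holders={T2}
Step 9: signal(T2) -> count=0 queue=[T4,T3] holders={T1}
Step 10: wait(T2) -> count=0 queue=[T4,T3,T2] holders={T1}
Step 11: signal(T1) -> count=0 queue=[T3,T2] holders={T4}
Step 12: signal(T4) -> count=0 queue=[T2] holders={T3}
Step 13: wait(T4) -> count=0 queue=[T2,T4] holders={T3}
Step 14: signal(T3) -> count=0 queue=[T4] holders={T2}
Step 15: wait(T3) -> count=0 queue=[T4,T3] holders={T2}
Step 16: signal(T2) -> count=0 queue=[T3] holders={T4}
Step 17: wait(T2) -> count=0 queue=[T3,T2] holders={T4}
Step 18: wait(T1) -> count=0 queue=[T3,T2,T1] holders={T4}
Step 19: signal(T4) -> count=0 queue=[T2,T1] holders={T3}
Step 20: signal(T3) -> count=0 queue=[T1] holders={T2}
Final holders: {T2} -> T3 not in holders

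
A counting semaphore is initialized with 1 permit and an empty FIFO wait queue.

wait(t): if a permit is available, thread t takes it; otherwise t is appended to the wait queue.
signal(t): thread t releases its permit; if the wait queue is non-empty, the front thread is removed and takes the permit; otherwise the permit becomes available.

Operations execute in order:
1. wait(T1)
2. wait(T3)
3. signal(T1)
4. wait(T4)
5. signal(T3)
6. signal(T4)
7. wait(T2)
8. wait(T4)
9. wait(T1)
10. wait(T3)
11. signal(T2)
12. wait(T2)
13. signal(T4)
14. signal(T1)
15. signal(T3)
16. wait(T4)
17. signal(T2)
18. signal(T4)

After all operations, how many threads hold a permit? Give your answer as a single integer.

Answer: 0

Derivation:
Step 1: wait(T1) -> count=0 queue=[] holders={T1}
Step 2: wait(T3) -> count=0 queue=[T3] holders={T1}
Step 3: signal(T1) -> count=0 queue=[] holders={T3}
Step 4: wait(T4) -> count=0 queue=[T4] holders={T3}
Step 5: signal(T3) -> count=0 queue=[] holders={T4}
Step 6: signal(T4) -> count=1 queue=[] holders={none}
Step 7: wait(T2) -> count=0 queue=[] holders={T2}
Step 8: wait(T4) -> count=0 queue=[T4] holders={T2}
Step 9: wait(T1) -> count=0 queue=[T4,T1] holders={T2}
Step 10: wait(T3) -> count=0 queue=[T4,T1,T3] holders={T2}
Step 11: signal(T2) -> count=0 queue=[T1,T3] holders={T4}
Step 12: wait(T2) -> count=0 queue=[T1,T3,T2] holders={T4}
Step 13: signal(T4) -> count=0 queue=[T3,T2] holders={T1}
Step 14: signal(T1) -> count=0 queue=[T2] holders={T3}
Step 15: signal(T3) -> count=0 queue=[] holders={T2}
Step 16: wait(T4) -> count=0 queue=[T4] holders={T2}
Step 17: signal(T2) -> count=0 queue=[] holders={T4}
Step 18: signal(T4) -> count=1 queue=[] holders={none}
Final holders: {none} -> 0 thread(s)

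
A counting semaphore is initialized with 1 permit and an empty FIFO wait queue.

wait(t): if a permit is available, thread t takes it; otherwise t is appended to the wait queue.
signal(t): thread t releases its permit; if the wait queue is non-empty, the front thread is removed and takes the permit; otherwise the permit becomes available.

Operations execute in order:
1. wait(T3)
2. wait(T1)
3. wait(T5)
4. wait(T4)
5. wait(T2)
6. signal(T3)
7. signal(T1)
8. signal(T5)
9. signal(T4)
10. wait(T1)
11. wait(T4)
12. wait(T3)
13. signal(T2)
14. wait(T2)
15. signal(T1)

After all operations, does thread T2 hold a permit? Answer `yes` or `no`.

Step 1: wait(T3) -> count=0 queue=[] holders={T3}
Step 2: wait(T1) -> count=0 queue=[T1] holders={T3}
Step 3: wait(T5) -> count=0 queue=[T1,T5] holders={T3}
Step 4: wait(T4) -> count=0 queue=[T1,T5,T4] holders={T3}
Step 5: wait(T2) -> count=0 queue=[T1,T5,T4,T2] holders={T3}
Step 6: signal(T3) -> count=0 queue=[T5,T4,T2] holders={T1}
Step 7: signal(T1) -> count=0 queue=[T4,T2] holders={T5}
Step 8: signal(T5) -> count=0 queue=[T2] holders={T4}
Step 9: signal(T4) -> count=0 queue=[] holders={T2}
Step 10: wait(T1) -> count=0 queue=[T1] holders={T2}
Step 11: wait(T4) -> count=0 queue=[T1,T4] holders={T2}
Step 12: wait(T3) -> count=0 queue=[T1,T4,T3] holders={T2}
Step 13: signal(T2) -> count=0 queue=[T4,T3] holders={T1}
Step 14: wait(T2) -> count=0 queue=[T4,T3,T2] holders={T1}
Step 15: signal(T1) -> count=0 queue=[T3,T2] holders={T4}
Final holders: {T4} -> T2 not in holders

Answer: no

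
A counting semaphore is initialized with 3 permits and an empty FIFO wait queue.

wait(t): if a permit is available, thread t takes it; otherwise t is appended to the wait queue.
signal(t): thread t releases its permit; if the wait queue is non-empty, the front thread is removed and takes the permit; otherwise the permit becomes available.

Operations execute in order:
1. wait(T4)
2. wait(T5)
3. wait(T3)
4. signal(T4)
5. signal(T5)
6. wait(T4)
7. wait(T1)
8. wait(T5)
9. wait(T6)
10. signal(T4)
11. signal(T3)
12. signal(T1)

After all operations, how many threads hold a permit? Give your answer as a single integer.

Step 1: wait(T4) -> count=2 queue=[] holders={T4}
Step 2: wait(T5) -> count=1 queue=[] holders={T4,T5}
Step 3: wait(T3) -> count=0 queue=[] holders={T3,T4,T5}
Step 4: signal(T4) -> count=1 queue=[] holders={T3,T5}
Step 5: signal(T5) -> count=2 queue=[] holders={T3}
Step 6: wait(T4) -> count=1 queue=[] holders={T3,T4}
Step 7: wait(T1) -> count=0 queue=[] holders={T1,T3,T4}
Step 8: wait(T5) -> count=0 queue=[T5] holders={T1,T3,T4}
Step 9: wait(T6) -> count=0 queue=[T5,T6] holders={T1,T3,T4}
Step 10: signal(T4) -> count=0 queue=[T6] holders={T1,T3,T5}
Step 11: signal(T3) -> count=0 queue=[] holders={T1,T5,T6}
Step 12: signal(T1) -> count=1 queue=[] holders={T5,T6}
Final holders: {T5,T6} -> 2 thread(s)

Answer: 2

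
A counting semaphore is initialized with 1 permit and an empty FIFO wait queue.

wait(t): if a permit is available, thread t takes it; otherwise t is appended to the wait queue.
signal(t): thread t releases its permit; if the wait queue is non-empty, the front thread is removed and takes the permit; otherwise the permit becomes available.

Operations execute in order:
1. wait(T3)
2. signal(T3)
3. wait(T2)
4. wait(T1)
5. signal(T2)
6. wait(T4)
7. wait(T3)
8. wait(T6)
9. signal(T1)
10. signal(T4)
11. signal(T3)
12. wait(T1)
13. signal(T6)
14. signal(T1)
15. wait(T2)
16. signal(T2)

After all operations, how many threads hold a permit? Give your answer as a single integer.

Step 1: wait(T3) -> count=0 queue=[] holders={T3}
Step 2: signal(T3) -> count=1 queue=[] holders={none}
Step 3: wait(T2) -> count=0 queue=[] holders={T2}
Step 4: wait(T1) -> count=0 queue=[T1] holders={T2}
Step 5: signal(T2) -> count=0 queue=[] holders={T1}
Step 6: wait(T4) -> count=0 queue=[T4] holders={T1}
Step 7: wait(T3) -> count=0 queue=[T4,T3] holders={T1}
Step 8: wait(T6) -> count=0 queue=[T4,T3,T6] holders={T1}
Step 9: signal(T1) -> count=0 queue=[T3,T6] holders={T4}
Step 10: signal(T4) -> count=0 queue=[T6] holders={T3}
Step 11: signal(T3) -> count=0 queue=[] holders={T6}
Step 12: wait(T1) -> count=0 queue=[T1] holders={T6}
Step 13: signal(T6) -> count=0 queue=[] holders={T1}
Step 14: signal(T1) -> count=1 queue=[] holders={none}
Step 15: wait(T2) -> count=0 queue=[] holders={T2}
Step 16: signal(T2) -> count=1 queue=[] holders={none}
Final holders: {none} -> 0 thread(s)

Answer: 0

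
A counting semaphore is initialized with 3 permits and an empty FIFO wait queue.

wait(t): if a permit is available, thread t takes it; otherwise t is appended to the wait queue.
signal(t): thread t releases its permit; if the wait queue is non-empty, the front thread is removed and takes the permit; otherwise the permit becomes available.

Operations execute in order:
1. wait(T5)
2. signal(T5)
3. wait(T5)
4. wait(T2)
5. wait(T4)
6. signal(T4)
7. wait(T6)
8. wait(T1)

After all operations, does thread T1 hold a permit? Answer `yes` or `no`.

Step 1: wait(T5) -> count=2 queue=[] holders={T5}
Step 2: signal(T5) -> count=3 queue=[] holders={none}
Step 3: wait(T5) -> count=2 queue=[] holders={T5}
Step 4: wait(T2) -> count=1 queue=[] holders={T2,T5}
Step 5: wait(T4) -> count=0 queue=[] holders={T2,T4,T5}
Step 6: signal(T4) -> count=1 queue=[] holders={T2,T5}
Step 7: wait(T6) -> count=0 queue=[] holders={T2,T5,T6}
Step 8: wait(T1) -> count=0 queue=[T1] holders={T2,T5,T6}
Final holders: {T2,T5,T6} -> T1 not in holders

Answer: no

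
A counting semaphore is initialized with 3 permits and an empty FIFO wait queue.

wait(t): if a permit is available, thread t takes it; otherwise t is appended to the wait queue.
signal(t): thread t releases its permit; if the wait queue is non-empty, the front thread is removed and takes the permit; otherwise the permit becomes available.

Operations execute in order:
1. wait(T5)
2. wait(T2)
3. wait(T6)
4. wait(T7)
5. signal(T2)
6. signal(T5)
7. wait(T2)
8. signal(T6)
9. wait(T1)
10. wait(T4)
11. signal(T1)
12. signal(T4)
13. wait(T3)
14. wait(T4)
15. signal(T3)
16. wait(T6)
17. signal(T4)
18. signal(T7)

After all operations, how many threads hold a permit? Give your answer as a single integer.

Answer: 2

Derivation:
Step 1: wait(T5) -> count=2 queue=[] holders={T5}
Step 2: wait(T2) -> count=1 queue=[] holders={T2,T5}
Step 3: wait(T6) -> count=0 queue=[] holders={T2,T5,T6}
Step 4: wait(T7) -> count=0 queue=[T7] holders={T2,T5,T6}
Step 5: signal(T2) -> count=0 queue=[] holders={T5,T6,T7}
Step 6: signal(T5) -> count=1 queue=[] holders={T6,T7}
Step 7: wait(T2) -> count=0 queue=[] holders={T2,T6,T7}
Step 8: signal(T6) -> count=1 queue=[] holders={T2,T7}
Step 9: wait(T1) -> count=0 queue=[] holders={T1,T2,T7}
Step 10: wait(T4) -> count=0 queue=[T4] holders={T1,T2,T7}
Step 11: signal(T1) -> count=0 queue=[] holders={T2,T4,T7}
Step 12: signal(T4) -> count=1 queue=[] holders={T2,T7}
Step 13: wait(T3) -> count=0 queue=[] holders={T2,T3,T7}
Step 14: wait(T4) -> count=0 queue=[T4] holders={T2,T3,T7}
Step 15: signal(T3) -> count=0 queue=[] holders={T2,T4,T7}
Step 16: wait(T6) -> count=0 queue=[T6] holders={T2,T4,T7}
Step 17: signal(T4) -> count=0 queue=[] holders={T2,T6,T7}
Step 18: signal(T7) -> count=1 queue=[] holders={T2,T6}
Final holders: {T2,T6} -> 2 thread(s)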